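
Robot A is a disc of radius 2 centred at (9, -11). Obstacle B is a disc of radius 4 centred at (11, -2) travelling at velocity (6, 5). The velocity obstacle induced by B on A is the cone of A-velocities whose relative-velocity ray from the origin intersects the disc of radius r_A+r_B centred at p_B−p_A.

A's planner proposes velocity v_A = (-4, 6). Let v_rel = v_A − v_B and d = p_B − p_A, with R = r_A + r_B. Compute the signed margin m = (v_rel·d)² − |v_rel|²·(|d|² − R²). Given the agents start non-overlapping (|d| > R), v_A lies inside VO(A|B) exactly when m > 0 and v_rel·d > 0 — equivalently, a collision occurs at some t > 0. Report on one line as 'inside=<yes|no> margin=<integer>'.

d = (2, 9),  |d|² = 85;  R = 2+4 = 6,  c = 85−6² = 49
v_rel = (-10, 1),  |v_rel|² = 101;  v_rel·d = (-10)·(2) + (1)·(9) = -11
101·t² + 22·t + 49 = 0  ⇒  m = (-11)² − 101·49 = -4828
m = -4828 < 0,  v_rel·d = -11 < 0  ⇒  outside

inside=no margin=-4828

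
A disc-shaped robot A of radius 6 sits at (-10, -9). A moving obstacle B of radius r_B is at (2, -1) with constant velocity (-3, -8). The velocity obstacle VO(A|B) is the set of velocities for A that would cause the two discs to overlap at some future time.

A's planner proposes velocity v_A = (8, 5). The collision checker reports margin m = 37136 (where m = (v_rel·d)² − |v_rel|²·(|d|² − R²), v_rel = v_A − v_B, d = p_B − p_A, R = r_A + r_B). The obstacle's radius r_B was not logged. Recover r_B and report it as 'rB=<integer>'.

m = 37136
d = (12, 8);  v_rel = (11, 13),  |v_rel|² = 290
v_rel×d = (11)·(8) − (13)·(12) = -68
since m = R²·290 − (-68)²:  R² = (4624 + 37136) / 290 = 144
R = √144 = 12  ⇒  r_B = 12 − 6 = 6

rB=6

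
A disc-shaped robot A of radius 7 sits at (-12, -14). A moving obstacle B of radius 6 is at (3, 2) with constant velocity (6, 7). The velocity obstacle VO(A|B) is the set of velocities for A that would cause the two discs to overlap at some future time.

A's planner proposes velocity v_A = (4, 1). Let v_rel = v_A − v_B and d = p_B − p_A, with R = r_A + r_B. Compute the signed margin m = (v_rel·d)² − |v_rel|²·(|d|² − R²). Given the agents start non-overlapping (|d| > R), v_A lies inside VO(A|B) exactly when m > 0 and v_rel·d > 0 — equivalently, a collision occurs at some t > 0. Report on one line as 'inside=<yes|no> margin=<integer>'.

d = (15, 16),  |d|² = 481;  R = 7+6 = 13,  c = 481−13² = 312
v_rel = (-2, -6),  |v_rel|² = 40;  v_rel·d = (-2)·(15) + (-6)·(16) = -126
40·t² + 252·t + 312 = 0  ⇒  m = (-126)² − 40·312 = 3396
m = 3396 > 0,  v_rel·d = -126 < 0  ⇒  outside

inside=no margin=3396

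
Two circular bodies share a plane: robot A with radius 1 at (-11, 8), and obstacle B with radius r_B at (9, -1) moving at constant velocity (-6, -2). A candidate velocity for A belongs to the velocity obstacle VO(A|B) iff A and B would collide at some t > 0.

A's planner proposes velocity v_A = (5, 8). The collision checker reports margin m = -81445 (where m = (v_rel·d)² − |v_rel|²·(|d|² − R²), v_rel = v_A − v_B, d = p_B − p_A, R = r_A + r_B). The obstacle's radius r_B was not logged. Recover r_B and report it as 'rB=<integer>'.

m = -81445
d = (20, -9);  v_rel = (11, 10),  |v_rel|² = 221
v_rel×d = (11)·(-9) − (10)·(20) = -299
since m = R²·221 − (-299)²:  R² = (89401 + -81445) / 221 = 36
R = √36 = 6  ⇒  r_B = 6 − 1 = 5

rB=5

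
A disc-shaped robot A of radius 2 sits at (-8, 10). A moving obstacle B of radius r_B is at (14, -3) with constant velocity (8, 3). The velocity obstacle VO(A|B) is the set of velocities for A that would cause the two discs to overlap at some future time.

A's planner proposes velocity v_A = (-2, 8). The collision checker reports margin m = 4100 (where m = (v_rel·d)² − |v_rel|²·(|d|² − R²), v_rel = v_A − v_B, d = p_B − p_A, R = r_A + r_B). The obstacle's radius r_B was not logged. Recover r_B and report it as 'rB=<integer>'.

m = 4100
d = (22, -13);  v_rel = (-10, 5),  |v_rel|² = 125
v_rel×d = (-10)·(-13) − (5)·(22) = 20
since m = R²·125 − 20²:  R² = (400 + 4100) / 125 = 36
R = √36 = 6  ⇒  r_B = 6 − 2 = 4

rB=4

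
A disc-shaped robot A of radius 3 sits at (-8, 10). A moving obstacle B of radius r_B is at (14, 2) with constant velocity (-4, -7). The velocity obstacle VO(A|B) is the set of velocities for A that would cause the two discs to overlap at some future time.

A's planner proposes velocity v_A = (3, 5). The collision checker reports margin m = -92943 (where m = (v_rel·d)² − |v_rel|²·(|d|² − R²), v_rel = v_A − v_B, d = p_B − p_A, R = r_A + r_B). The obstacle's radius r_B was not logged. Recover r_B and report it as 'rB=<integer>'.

m = -92943
d = (22, -8);  v_rel = (7, 12),  |v_rel|² = 193
v_rel×d = (7)·(-8) − (12)·(22) = -320
since m = R²·193 − (-320)²:  R² = (102400 + -92943) / 193 = 49
R = √49 = 7  ⇒  r_B = 7 − 3 = 4

rB=4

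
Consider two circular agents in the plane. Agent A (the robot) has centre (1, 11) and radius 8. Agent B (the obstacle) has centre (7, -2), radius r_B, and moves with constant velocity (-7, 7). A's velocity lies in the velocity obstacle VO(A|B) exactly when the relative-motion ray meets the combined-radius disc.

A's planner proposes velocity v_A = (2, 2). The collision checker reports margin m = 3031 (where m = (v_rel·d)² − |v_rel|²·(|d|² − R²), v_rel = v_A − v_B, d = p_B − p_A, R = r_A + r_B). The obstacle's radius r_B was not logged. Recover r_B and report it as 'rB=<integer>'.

m = 3031
d = (6, -13);  v_rel = (9, -5),  |v_rel|² = 106
v_rel×d = (9)·(-13) − (-5)·(6) = -87
since m = R²·106 − (-87)²:  R² = (7569 + 3031) / 106 = 100
R = √100 = 10  ⇒  r_B = 10 − 8 = 2

rB=2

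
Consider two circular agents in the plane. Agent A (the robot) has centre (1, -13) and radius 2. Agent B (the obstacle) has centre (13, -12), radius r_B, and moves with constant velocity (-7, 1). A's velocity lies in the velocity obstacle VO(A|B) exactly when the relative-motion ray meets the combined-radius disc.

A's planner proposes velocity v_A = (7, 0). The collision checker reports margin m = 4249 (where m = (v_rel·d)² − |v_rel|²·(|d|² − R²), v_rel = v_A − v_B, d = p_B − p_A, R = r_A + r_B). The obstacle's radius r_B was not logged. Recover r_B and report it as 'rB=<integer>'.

m = 4249
d = (12, 1);  v_rel = (14, -1),  |v_rel|² = 197
v_rel×d = (14)·(1) − (-1)·(12) = 26
since m = R²·197 − 26²:  R² = (676 + 4249) / 197 = 25
R = √25 = 5  ⇒  r_B = 5 − 2 = 3

rB=3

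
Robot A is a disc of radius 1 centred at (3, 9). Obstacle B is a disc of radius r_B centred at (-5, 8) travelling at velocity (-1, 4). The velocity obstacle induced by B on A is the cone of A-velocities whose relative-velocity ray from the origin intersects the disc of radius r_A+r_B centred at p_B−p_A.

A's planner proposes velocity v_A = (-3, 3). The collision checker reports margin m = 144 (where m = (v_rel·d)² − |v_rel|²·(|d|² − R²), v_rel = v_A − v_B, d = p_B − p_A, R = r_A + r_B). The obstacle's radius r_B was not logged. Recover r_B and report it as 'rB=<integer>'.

m = 144
d = (-8, -1);  v_rel = (-2, -1),  |v_rel|² = 5
v_rel×d = (-2)·(-1) − (-1)·(-8) = -6
since m = R²·5 − (-6)²:  R² = (36 + 144) / 5 = 36
R = √36 = 6  ⇒  r_B = 6 − 1 = 5

rB=5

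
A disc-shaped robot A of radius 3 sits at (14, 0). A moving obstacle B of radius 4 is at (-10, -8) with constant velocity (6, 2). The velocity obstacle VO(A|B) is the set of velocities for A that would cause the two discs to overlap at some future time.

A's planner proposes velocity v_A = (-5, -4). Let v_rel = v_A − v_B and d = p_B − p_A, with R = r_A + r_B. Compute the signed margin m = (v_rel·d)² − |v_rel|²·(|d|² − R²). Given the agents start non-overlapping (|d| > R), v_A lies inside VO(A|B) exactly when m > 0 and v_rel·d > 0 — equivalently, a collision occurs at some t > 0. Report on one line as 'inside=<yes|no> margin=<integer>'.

d = (-24, -8),  |d|² = 640;  R = 3+4 = 7,  c = 640−7² = 591
v_rel = (-11, -6),  |v_rel|² = 157;  v_rel·d = (-11)·(-24) + (-6)·(-8) = 312
157·t² − 624·t + 591 = 0  ⇒  m = 312² − 157·591 = 4557
m = 4557 > 0,  v_rel·d = 312 > 0  ⇒  inside

inside=yes margin=4557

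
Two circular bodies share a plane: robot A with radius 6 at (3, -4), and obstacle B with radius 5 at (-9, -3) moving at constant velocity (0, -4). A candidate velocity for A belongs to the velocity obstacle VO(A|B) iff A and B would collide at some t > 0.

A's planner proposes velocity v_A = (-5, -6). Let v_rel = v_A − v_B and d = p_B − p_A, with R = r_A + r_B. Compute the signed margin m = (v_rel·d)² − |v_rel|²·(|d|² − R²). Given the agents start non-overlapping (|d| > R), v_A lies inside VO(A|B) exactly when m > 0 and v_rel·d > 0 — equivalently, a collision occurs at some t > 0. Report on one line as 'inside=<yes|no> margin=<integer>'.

d = (-12, 1),  |d|² = 145;  R = 6+5 = 11,  c = 145−11² = 24
v_rel = (-5, -2),  |v_rel|² = 29;  v_rel·d = (-5)·(-12) + (-2)·(1) = 58
29·t² − 116·t + 24 = 0  ⇒  m = 58² − 29·24 = 2668
m = 2668 > 0,  v_rel·d = 58 > 0  ⇒  inside

inside=yes margin=2668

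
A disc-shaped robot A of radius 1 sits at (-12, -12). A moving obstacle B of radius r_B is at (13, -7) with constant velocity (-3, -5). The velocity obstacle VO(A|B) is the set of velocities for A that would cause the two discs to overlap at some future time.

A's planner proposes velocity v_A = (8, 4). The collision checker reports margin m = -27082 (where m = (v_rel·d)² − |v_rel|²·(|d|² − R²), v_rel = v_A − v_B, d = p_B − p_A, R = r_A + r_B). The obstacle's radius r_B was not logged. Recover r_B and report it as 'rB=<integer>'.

m = -27082
d = (25, 5);  v_rel = (11, 9),  |v_rel|² = 202
v_rel×d = (11)·(5) − (9)·(25) = -170
since m = R²·202 − (-170)²:  R² = (28900 + -27082) / 202 = 9
R = √9 = 3  ⇒  r_B = 3 − 1 = 2

rB=2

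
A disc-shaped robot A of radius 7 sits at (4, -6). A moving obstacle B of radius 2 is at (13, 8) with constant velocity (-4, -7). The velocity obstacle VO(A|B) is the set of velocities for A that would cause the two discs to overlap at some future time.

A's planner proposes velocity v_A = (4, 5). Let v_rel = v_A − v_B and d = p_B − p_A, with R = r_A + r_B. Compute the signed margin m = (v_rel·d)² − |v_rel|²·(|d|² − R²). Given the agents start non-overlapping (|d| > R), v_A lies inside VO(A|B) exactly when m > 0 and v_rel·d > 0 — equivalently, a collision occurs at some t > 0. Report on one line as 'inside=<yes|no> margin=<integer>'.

d = (9, 14),  |d|² = 277;  R = 7+2 = 9,  c = 277−9² = 196
v_rel = (8, 12),  |v_rel|² = 208;  v_rel·d = (8)·(9) + (12)·(14) = 240
208·t² − 480·t + 196 = 0  ⇒  m = 240² − 208·196 = 16832
m = 16832 > 0,  v_rel·d = 240 > 0  ⇒  inside

inside=yes margin=16832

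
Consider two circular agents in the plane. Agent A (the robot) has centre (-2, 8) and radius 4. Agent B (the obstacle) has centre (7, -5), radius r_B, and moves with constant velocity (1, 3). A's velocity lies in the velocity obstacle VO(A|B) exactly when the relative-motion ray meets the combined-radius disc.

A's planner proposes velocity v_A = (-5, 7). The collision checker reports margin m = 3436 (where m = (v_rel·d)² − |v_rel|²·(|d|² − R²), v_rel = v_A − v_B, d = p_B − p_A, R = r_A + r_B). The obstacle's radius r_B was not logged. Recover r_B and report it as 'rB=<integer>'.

m = 3436
d = (9, -13);  v_rel = (-6, 4),  |v_rel|² = 52
v_rel×d = (-6)·(-13) − (4)·(9) = 42
since m = R²·52 − 42²:  R² = (1764 + 3436) / 52 = 100
R = √100 = 10  ⇒  r_B = 10 − 4 = 6

rB=6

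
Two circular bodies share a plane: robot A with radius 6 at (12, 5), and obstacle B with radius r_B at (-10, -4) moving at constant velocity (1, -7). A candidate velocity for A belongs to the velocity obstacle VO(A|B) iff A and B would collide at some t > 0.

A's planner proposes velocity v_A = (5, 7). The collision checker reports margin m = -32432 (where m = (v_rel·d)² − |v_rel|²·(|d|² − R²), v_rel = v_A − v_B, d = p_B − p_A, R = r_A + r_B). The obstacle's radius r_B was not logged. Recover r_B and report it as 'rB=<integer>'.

m = -32432
d = (-22, -9);  v_rel = (4, 14),  |v_rel|² = 212
v_rel×d = (4)·(-9) − (14)·(-22) = 272
since m = R²·212 − 272²:  R² = (73984 + -32432) / 212 = 196
R = √196 = 14  ⇒  r_B = 14 − 6 = 8

rB=8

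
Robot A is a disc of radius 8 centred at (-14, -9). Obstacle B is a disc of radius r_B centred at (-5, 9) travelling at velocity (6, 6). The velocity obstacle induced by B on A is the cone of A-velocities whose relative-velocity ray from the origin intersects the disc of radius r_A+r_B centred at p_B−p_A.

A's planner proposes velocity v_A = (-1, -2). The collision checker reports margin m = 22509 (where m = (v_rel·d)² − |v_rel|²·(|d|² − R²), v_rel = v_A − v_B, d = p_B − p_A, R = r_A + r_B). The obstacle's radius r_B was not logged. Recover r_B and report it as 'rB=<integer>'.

m = 22509
d = (9, 18);  v_rel = (-7, -8),  |v_rel|² = 113
v_rel×d = (-7)·(18) − (-8)·(9) = -54
since m = R²·113 − (-54)²:  R² = (2916 + 22509) / 113 = 225
R = √225 = 15  ⇒  r_B = 15 − 8 = 7

rB=7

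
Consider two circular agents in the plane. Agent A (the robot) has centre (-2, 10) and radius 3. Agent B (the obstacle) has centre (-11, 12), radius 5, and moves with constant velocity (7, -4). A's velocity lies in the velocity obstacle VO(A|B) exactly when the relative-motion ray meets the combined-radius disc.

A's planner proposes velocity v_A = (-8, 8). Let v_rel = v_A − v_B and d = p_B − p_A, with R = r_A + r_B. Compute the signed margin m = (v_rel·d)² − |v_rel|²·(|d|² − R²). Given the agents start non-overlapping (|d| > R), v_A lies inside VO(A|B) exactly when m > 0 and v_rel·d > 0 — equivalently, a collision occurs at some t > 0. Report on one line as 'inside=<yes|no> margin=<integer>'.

d = (-9, 2),  |d|² = 85;  R = 3+5 = 8,  c = 85−8² = 21
v_rel = (-15, 12),  |v_rel|² = 369;  v_rel·d = (-15)·(-9) + (12)·(2) = 159
369·t² − 318·t + 21 = 0  ⇒  m = 159² − 369·21 = 17532
m = 17532 > 0,  v_rel·d = 159 > 0  ⇒  inside

inside=yes margin=17532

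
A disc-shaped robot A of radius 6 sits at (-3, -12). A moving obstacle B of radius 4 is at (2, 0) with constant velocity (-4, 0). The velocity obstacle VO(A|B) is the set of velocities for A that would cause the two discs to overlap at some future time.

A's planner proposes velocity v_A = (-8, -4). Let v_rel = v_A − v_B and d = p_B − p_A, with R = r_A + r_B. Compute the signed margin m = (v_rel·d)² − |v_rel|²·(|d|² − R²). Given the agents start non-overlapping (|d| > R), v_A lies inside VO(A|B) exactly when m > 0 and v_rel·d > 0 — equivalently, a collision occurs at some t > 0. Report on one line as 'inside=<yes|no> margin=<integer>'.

d = (5, 12),  |d|² = 169;  R = 6+4 = 10,  c = 169−10² = 69
v_rel = (-4, -4),  |v_rel|² = 32;  v_rel·d = (-4)·(5) + (-4)·(12) = -68
32·t² + 136·t + 69 = 0  ⇒  m = (-68)² − 32·69 = 2416
m = 2416 > 0,  v_rel·d = -68 < 0  ⇒  outside

inside=no margin=2416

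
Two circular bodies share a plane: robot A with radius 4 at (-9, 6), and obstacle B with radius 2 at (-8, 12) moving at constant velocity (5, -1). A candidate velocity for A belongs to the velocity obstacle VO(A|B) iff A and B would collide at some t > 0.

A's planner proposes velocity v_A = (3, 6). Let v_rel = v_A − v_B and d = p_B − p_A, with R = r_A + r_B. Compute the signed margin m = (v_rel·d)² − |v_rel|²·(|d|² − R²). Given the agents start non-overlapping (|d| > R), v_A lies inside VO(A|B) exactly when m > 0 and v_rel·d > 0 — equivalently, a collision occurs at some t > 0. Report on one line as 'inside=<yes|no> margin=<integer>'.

d = (1, 6),  |d|² = 37;  R = 4+2 = 6,  c = 37−6² = 1
v_rel = (-2, 7),  |v_rel|² = 53;  v_rel·d = (-2)·(1) + (7)·(6) = 40
53·t² − 80·t + 1 = 0  ⇒  m = 40² − 53·1 = 1547
m = 1547 > 0,  v_rel·d = 40 > 0  ⇒  inside

inside=yes margin=1547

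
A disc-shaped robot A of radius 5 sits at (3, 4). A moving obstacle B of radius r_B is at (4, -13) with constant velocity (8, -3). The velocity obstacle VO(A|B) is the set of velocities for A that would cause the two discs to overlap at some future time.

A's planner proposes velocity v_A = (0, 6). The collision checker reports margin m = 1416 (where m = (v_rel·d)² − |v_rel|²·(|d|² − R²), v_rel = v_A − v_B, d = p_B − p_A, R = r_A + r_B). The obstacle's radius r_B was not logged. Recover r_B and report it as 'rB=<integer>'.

m = 1416
d = (1, -17);  v_rel = (-8, 9),  |v_rel|² = 145
v_rel×d = (-8)·(-17) − (9)·(1) = 127
since m = R²·145 − 127²:  R² = (16129 + 1416) / 145 = 121
R = √121 = 11  ⇒  r_B = 11 − 5 = 6

rB=6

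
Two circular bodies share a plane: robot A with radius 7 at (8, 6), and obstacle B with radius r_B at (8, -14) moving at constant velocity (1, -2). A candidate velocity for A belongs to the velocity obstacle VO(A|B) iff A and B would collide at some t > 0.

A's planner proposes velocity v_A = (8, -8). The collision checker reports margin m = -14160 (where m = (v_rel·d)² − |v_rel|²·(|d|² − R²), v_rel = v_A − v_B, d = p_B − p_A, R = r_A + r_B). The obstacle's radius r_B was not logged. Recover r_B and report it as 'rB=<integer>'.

m = -14160
d = (0, -20);  v_rel = (7, -6),  |v_rel|² = 85
v_rel×d = (7)·(-20) − (-6)·(0) = -140
since m = R²·85 − (-140)²:  R² = (19600 + -14160) / 85 = 64
R = √64 = 8  ⇒  r_B = 8 − 7 = 1

rB=1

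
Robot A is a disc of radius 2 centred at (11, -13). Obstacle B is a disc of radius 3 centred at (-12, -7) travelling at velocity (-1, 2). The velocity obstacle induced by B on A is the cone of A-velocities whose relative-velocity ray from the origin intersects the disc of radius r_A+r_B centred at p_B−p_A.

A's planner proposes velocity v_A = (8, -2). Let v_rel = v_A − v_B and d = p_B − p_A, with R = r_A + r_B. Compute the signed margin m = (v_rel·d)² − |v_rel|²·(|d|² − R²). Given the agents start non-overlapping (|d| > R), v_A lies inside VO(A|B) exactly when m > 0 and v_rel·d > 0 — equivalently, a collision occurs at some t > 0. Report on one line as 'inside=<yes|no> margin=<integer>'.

d = (-23, 6),  |d|² = 565;  R = 2+3 = 5,  c = 565−5² = 540
v_rel = (9, -4),  |v_rel|² = 97;  v_rel·d = (9)·(-23) + (-4)·(6) = -231
97·t² + 462·t + 540 = 0  ⇒  m = (-231)² − 97·540 = 981
m = 981 > 0,  v_rel·d = -231 < 0  ⇒  outside

inside=no margin=981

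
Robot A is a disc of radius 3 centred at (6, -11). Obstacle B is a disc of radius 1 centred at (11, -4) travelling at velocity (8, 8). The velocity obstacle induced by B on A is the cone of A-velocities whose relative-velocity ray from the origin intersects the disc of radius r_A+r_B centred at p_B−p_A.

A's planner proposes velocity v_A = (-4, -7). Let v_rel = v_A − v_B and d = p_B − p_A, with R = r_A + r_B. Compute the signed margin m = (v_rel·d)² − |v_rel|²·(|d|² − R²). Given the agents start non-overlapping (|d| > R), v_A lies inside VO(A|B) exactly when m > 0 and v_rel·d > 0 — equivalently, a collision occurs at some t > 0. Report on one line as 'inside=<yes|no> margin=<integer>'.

d = (5, 7),  |d|² = 74;  R = 3+1 = 4,  c = 74−4² = 58
v_rel = (-12, -15),  |v_rel|² = 369;  v_rel·d = (-12)·(5) + (-15)·(7) = -165
369·t² + 330·t + 58 = 0  ⇒  m = (-165)² − 369·58 = 5823
m = 5823 > 0,  v_rel·d = -165 < 0  ⇒  outside

inside=no margin=5823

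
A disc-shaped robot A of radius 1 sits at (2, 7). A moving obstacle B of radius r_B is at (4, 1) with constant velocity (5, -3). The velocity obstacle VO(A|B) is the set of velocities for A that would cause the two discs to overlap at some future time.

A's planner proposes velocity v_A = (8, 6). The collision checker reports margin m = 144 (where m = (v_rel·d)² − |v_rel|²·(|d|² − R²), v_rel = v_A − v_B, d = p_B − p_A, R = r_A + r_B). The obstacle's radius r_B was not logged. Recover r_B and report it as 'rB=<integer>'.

m = 144
d = (2, -6);  v_rel = (3, 9),  |v_rel|² = 90
v_rel×d = (3)·(-6) − (9)·(2) = -36
since m = R²·90 − (-36)²:  R² = (1296 + 144) / 90 = 16
R = √16 = 4  ⇒  r_B = 4 − 1 = 3

rB=3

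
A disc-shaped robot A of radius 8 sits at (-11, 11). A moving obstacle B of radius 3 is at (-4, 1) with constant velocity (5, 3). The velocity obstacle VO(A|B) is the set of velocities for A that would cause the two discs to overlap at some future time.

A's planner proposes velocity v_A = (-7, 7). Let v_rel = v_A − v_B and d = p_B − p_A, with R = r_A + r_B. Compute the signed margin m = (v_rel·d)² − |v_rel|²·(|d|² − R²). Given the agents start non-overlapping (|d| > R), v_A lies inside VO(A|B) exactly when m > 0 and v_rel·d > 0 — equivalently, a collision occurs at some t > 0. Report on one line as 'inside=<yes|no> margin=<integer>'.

d = (7, -10),  |d|² = 149;  R = 8+3 = 11,  c = 149−11² = 28
v_rel = (-12, 4),  |v_rel|² = 160;  v_rel·d = (-12)·(7) + (4)·(-10) = -124
160·t² + 248·t + 28 = 0  ⇒  m = (-124)² − 160·28 = 10896
m = 10896 > 0,  v_rel·d = -124 < 0  ⇒  outside

inside=no margin=10896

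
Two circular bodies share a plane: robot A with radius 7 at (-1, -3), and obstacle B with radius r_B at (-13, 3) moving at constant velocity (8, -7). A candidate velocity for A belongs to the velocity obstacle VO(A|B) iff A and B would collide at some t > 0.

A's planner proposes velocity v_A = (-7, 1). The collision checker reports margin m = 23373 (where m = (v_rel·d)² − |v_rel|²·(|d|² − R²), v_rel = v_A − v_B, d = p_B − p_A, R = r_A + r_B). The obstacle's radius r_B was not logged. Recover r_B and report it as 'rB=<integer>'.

m = 23373
d = (-12, 6);  v_rel = (-15, 8),  |v_rel|² = 289
v_rel×d = (-15)·(6) − (8)·(-12) = 6
since m = R²·289 − 6²:  R² = (36 + 23373) / 289 = 81
R = √81 = 9  ⇒  r_B = 9 − 7 = 2

rB=2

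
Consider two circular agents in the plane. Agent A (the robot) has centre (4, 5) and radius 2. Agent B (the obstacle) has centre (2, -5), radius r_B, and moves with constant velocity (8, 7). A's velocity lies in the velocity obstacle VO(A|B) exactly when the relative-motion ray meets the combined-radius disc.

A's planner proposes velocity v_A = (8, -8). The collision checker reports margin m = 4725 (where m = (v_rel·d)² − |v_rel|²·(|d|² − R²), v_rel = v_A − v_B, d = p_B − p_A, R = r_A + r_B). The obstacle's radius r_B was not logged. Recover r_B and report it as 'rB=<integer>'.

m = 4725
d = (-2, -10);  v_rel = (0, -15),  |v_rel|² = 225
v_rel×d = (0)·(-10) − (-15)·(-2) = -30
since m = R²·225 − (-30)²:  R² = (900 + 4725) / 225 = 25
R = √25 = 5  ⇒  r_B = 5 − 2 = 3

rB=3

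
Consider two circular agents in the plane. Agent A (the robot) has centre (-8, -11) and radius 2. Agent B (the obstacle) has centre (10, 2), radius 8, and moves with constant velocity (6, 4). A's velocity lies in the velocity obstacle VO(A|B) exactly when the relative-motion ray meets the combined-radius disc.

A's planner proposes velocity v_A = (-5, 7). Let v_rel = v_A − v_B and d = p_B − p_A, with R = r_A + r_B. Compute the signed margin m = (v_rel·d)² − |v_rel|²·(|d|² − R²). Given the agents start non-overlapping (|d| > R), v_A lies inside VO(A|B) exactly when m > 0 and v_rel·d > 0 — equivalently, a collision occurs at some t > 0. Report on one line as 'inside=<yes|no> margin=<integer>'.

d = (18, 13),  |d|² = 493;  R = 2+8 = 10,  c = 493−10² = 393
v_rel = (-11, 3),  |v_rel|² = 130;  v_rel·d = (-11)·(18) + (3)·(13) = -159
130·t² + 318·t + 393 = 0  ⇒  m = (-159)² − 130·393 = -25809
m = -25809 < 0,  v_rel·d = -159 < 0  ⇒  outside

inside=no margin=-25809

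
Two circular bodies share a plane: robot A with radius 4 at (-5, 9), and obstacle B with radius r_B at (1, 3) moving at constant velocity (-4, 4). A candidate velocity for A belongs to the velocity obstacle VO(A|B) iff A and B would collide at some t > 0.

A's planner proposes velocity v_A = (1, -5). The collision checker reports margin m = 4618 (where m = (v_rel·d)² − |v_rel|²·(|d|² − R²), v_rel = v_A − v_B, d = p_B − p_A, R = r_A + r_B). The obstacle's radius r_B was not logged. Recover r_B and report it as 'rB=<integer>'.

m = 4618
d = (6, -6);  v_rel = (5, -9),  |v_rel|² = 106
v_rel×d = (5)·(-6) − (-9)·(6) = 24
since m = R²·106 − 24²:  R² = (576 + 4618) / 106 = 49
R = √49 = 7  ⇒  r_B = 7 − 4 = 3

rB=3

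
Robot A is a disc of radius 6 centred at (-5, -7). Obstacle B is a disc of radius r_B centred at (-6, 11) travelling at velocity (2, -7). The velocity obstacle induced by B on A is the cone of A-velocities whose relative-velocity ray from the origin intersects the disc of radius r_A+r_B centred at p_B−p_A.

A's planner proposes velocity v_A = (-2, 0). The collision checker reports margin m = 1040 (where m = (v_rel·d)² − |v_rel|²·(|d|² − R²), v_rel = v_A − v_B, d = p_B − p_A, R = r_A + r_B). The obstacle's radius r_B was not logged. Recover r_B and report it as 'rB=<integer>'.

m = 1040
d = (-1, 18);  v_rel = (-4, 7),  |v_rel|² = 65
v_rel×d = (-4)·(18) − (7)·(-1) = -65
since m = R²·65 − (-65)²:  R² = (4225 + 1040) / 65 = 81
R = √81 = 9  ⇒  r_B = 9 − 6 = 3

rB=3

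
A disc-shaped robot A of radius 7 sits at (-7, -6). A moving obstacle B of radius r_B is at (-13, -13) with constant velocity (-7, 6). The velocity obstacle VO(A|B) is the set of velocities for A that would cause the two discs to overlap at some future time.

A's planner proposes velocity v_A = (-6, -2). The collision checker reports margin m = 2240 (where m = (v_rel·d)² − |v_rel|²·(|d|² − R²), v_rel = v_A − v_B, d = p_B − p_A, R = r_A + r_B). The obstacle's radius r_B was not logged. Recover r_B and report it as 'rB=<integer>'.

m = 2240
d = (-6, -7);  v_rel = (1, -8),  |v_rel|² = 65
v_rel×d = (1)·(-7) − (-8)·(-6) = -55
since m = R²·65 − (-55)²:  R² = (3025 + 2240) / 65 = 81
R = √81 = 9  ⇒  r_B = 9 − 7 = 2

rB=2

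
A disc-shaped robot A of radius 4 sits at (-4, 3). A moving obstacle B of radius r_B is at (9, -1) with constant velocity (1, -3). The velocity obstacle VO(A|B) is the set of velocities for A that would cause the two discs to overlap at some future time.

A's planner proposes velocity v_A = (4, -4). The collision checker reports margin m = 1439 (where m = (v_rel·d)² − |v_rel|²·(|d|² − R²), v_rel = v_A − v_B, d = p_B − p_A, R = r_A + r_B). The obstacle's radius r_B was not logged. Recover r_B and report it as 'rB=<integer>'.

m = 1439
d = (13, -4);  v_rel = (3, -1),  |v_rel|² = 10
v_rel×d = (3)·(-4) − (-1)·(13) = 1
since m = R²·10 − 1²:  R² = (1 + 1439) / 10 = 144
R = √144 = 12  ⇒  r_B = 12 − 4 = 8

rB=8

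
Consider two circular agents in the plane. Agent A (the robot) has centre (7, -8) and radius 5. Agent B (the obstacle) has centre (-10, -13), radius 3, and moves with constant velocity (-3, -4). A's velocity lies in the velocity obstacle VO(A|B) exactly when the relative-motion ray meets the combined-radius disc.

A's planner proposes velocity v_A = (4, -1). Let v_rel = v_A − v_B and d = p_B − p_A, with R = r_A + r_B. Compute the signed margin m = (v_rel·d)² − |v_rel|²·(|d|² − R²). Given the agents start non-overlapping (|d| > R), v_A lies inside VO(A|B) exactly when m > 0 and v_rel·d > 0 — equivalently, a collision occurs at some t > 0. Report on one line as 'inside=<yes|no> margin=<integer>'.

d = (-17, -5),  |d|² = 314;  R = 5+3 = 8,  c = 314−8² = 250
v_rel = (7, 3),  |v_rel|² = 58;  v_rel·d = (7)·(-17) + (3)·(-5) = -134
58·t² + 268·t + 250 = 0  ⇒  m = (-134)² − 58·250 = 3456
m = 3456 > 0,  v_rel·d = -134 < 0  ⇒  outside

inside=no margin=3456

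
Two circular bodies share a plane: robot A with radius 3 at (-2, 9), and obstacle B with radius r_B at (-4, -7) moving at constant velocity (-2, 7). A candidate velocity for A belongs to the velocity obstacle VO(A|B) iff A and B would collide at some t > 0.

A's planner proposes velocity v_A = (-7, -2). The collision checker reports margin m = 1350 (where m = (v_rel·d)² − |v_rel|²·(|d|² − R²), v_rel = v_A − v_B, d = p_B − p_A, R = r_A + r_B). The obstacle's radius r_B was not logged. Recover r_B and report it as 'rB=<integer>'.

m = 1350
d = (-2, -16);  v_rel = (-5, -9),  |v_rel|² = 106
v_rel×d = (-5)·(-16) − (-9)·(-2) = 62
since m = R²·106 − 62²:  R² = (3844 + 1350) / 106 = 49
R = √49 = 7  ⇒  r_B = 7 − 3 = 4

rB=4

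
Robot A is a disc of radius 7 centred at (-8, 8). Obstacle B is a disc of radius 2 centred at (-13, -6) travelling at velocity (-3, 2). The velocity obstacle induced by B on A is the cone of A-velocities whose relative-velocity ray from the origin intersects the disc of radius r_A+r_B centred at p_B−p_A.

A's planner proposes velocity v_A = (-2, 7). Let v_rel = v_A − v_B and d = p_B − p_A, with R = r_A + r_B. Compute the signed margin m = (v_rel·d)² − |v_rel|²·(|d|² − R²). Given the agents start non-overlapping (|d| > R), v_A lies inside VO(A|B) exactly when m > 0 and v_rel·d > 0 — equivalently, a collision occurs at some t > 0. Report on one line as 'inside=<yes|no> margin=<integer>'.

d = (-5, -14),  |d|² = 221;  R = 7+2 = 9,  c = 221−9² = 140
v_rel = (1, 5),  |v_rel|² = 26;  v_rel·d = (1)·(-5) + (5)·(-14) = -75
26·t² + 150·t + 140 = 0  ⇒  m = (-75)² − 26·140 = 1985
m = 1985 > 0,  v_rel·d = -75 < 0  ⇒  outside

inside=no margin=1985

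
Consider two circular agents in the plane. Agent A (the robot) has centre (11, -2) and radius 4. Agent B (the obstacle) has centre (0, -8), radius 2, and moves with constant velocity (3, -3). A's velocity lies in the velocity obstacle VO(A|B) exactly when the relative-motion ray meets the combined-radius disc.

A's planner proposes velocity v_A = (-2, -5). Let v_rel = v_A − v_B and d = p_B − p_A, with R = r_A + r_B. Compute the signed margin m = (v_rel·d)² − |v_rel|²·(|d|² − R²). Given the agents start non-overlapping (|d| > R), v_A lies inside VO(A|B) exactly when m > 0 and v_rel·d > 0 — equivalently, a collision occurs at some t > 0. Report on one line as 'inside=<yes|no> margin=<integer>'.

d = (-11, -6),  |d|² = 157;  R = 4+2 = 6,  c = 157−6² = 121
v_rel = (-5, -2),  |v_rel|² = 29;  v_rel·d = (-5)·(-11) + (-2)·(-6) = 67
29·t² − 134·t + 121 = 0  ⇒  m = 67² − 29·121 = 980
m = 980 > 0,  v_rel·d = 67 > 0  ⇒  inside

inside=yes margin=980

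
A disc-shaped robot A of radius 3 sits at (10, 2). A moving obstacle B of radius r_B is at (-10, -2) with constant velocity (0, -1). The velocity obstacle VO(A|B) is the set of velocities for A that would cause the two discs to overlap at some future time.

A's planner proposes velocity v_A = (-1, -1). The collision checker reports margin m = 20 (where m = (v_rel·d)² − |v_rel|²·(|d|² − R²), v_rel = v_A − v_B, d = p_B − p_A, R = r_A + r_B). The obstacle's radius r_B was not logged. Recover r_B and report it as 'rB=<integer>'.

m = 20
d = (-20, -4);  v_rel = (-1, 0),  |v_rel|² = 1
v_rel×d = (-1)·(-4) − (0)·(-20) = 4
since m = R²·1 − 4²:  R² = (16 + 20) / 1 = 36
R = √36 = 6  ⇒  r_B = 6 − 3 = 3

rB=3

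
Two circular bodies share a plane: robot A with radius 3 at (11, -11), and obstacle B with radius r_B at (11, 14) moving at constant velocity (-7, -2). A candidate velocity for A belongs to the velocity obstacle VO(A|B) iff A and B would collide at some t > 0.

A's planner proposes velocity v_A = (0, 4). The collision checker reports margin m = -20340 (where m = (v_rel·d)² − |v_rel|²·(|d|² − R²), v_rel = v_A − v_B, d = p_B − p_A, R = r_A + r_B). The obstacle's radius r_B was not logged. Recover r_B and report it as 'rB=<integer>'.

m = -20340
d = (0, 25);  v_rel = (7, 6),  |v_rel|² = 85
v_rel×d = (7)·(25) − (6)·(0) = 175
since m = R²·85 − 175²:  R² = (30625 + -20340) / 85 = 121
R = √121 = 11  ⇒  r_B = 11 − 3 = 8

rB=8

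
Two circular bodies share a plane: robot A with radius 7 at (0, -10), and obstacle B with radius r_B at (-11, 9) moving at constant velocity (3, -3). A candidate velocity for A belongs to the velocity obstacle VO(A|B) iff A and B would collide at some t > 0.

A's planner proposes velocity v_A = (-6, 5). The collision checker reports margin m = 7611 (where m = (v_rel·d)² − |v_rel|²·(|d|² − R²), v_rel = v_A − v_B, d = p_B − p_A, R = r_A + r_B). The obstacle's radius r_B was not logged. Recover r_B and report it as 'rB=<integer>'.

m = 7611
d = (-11, 19);  v_rel = (-9, 8),  |v_rel|² = 145
v_rel×d = (-9)·(19) − (8)·(-11) = -83
since m = R²·145 − (-83)²:  R² = (6889 + 7611) / 145 = 100
R = √100 = 10  ⇒  r_B = 10 − 7 = 3

rB=3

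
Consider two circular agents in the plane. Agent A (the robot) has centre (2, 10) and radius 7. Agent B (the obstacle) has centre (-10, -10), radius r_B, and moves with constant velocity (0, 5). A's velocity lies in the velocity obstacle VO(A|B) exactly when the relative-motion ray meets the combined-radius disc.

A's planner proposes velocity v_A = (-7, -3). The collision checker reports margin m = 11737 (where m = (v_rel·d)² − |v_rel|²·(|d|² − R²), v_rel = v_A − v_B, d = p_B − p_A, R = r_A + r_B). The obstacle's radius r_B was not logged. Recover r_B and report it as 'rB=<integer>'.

m = 11737
d = (-12, -20);  v_rel = (-7, -8),  |v_rel|² = 113
v_rel×d = (-7)·(-20) − (-8)·(-12) = 44
since m = R²·113 − 44²:  R² = (1936 + 11737) / 113 = 121
R = √121 = 11  ⇒  r_B = 11 − 7 = 4

rB=4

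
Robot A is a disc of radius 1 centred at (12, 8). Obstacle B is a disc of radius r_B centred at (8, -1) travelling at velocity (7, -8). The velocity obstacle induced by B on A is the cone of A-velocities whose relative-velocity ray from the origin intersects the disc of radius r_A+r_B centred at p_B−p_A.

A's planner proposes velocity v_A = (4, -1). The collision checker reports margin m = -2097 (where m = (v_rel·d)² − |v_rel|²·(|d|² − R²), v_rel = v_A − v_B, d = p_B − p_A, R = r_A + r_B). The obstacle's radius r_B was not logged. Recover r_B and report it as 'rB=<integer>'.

m = -2097
d = (-4, -9);  v_rel = (-3, 7),  |v_rel|² = 58
v_rel×d = (-3)·(-9) − (7)·(-4) = 55
since m = R²·58 − 55²:  R² = (3025 + -2097) / 58 = 16
R = √16 = 4  ⇒  r_B = 4 − 1 = 3

rB=3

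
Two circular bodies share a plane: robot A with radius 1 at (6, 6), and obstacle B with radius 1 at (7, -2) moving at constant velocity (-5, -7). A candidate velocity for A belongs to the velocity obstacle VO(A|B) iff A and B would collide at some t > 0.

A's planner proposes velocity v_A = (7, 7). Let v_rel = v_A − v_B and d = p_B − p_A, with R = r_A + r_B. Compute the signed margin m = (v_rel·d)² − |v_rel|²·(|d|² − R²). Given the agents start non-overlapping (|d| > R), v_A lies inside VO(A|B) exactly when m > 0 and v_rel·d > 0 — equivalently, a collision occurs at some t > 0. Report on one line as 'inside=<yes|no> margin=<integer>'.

d = (1, -8),  |d|² = 65;  R = 1+1 = 2,  c = 65−2² = 61
v_rel = (12, 14),  |v_rel|² = 340;  v_rel·d = (12)·(1) + (14)·(-8) = -100
340·t² + 200·t + 61 = 0  ⇒  m = (-100)² − 340·61 = -10740
m = -10740 < 0,  v_rel·d = -100 < 0  ⇒  outside

inside=no margin=-10740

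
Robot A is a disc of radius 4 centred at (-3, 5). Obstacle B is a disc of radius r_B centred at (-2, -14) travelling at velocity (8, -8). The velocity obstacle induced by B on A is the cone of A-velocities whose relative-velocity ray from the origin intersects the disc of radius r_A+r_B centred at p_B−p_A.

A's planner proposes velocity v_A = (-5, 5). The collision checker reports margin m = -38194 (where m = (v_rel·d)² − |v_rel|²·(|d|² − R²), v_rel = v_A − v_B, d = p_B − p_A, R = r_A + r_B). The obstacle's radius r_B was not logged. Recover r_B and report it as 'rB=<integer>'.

m = -38194
d = (1, -19);  v_rel = (-13, 13),  |v_rel|² = 338
v_rel×d = (-13)·(-19) − (13)·(1) = 234
since m = R²·338 − 234²:  R² = (54756 + -38194) / 338 = 49
R = √49 = 7  ⇒  r_B = 7 − 4 = 3

rB=3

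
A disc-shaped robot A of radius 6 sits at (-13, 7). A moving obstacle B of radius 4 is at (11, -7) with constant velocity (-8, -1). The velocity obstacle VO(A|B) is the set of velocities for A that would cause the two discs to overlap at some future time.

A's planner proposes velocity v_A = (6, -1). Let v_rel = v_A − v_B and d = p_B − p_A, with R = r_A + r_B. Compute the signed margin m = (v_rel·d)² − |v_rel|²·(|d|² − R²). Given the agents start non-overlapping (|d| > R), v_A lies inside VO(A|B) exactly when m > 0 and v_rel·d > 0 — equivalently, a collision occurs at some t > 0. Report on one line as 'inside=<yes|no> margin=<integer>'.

d = (24, -14),  |d|² = 772;  R = 6+4 = 10,  c = 772−10² = 672
v_rel = (14, 0),  |v_rel|² = 196;  v_rel·d = (14)·(24) + (0)·(-14) = 336
196·t² − 672·t + 672 = 0  ⇒  m = 336² − 196·672 = -18816
m = -18816 < 0,  v_rel·d = 336 > 0  ⇒  outside

inside=no margin=-18816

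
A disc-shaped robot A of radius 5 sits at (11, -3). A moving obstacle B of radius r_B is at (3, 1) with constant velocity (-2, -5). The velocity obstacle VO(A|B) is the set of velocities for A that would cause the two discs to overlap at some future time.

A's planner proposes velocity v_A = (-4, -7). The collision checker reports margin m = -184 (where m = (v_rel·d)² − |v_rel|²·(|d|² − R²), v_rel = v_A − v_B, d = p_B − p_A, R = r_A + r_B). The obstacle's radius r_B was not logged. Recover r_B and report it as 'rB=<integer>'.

m = -184
d = (-8, 4);  v_rel = (-2, -2),  |v_rel|² = 8
v_rel×d = (-2)·(4) − (-2)·(-8) = -24
since m = R²·8 − (-24)²:  R² = (576 + -184) / 8 = 49
R = √49 = 7  ⇒  r_B = 7 − 5 = 2

rB=2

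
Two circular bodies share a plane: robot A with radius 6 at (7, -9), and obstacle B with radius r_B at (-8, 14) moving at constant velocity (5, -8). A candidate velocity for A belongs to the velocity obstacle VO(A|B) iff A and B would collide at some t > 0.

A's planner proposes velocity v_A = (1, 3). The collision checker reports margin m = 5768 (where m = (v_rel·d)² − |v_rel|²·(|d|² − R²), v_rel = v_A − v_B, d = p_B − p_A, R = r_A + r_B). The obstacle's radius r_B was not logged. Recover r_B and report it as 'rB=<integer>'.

m = 5768
d = (-15, 23);  v_rel = (-4, 11),  |v_rel|² = 137
v_rel×d = (-4)·(23) − (11)·(-15) = 73
since m = R²·137 − 73²:  R² = (5329 + 5768) / 137 = 81
R = √81 = 9  ⇒  r_B = 9 − 6 = 3

rB=3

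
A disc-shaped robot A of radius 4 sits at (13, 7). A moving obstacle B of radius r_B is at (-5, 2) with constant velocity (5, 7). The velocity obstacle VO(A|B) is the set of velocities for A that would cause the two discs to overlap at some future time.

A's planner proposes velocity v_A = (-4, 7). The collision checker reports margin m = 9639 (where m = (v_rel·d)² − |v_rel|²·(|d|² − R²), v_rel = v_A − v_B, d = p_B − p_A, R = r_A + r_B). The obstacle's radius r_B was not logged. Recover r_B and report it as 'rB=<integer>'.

m = 9639
d = (-18, -5);  v_rel = (-9, 0),  |v_rel|² = 81
v_rel×d = (-9)·(-5) − (0)·(-18) = 45
since m = R²·81 − 45²:  R² = (2025 + 9639) / 81 = 144
R = √144 = 12  ⇒  r_B = 12 − 4 = 8

rB=8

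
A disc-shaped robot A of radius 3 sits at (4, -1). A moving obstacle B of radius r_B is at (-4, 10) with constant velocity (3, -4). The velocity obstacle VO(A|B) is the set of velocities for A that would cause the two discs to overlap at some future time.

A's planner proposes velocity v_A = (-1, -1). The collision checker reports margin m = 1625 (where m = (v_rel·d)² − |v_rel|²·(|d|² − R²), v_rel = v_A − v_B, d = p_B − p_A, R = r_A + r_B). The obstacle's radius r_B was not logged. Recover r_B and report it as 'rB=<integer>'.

m = 1625
d = (-8, 11);  v_rel = (-4, 3),  |v_rel|² = 25
v_rel×d = (-4)·(11) − (3)·(-8) = -20
since m = R²·25 − (-20)²:  R² = (400 + 1625) / 25 = 81
R = √81 = 9  ⇒  r_B = 9 − 3 = 6

rB=6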